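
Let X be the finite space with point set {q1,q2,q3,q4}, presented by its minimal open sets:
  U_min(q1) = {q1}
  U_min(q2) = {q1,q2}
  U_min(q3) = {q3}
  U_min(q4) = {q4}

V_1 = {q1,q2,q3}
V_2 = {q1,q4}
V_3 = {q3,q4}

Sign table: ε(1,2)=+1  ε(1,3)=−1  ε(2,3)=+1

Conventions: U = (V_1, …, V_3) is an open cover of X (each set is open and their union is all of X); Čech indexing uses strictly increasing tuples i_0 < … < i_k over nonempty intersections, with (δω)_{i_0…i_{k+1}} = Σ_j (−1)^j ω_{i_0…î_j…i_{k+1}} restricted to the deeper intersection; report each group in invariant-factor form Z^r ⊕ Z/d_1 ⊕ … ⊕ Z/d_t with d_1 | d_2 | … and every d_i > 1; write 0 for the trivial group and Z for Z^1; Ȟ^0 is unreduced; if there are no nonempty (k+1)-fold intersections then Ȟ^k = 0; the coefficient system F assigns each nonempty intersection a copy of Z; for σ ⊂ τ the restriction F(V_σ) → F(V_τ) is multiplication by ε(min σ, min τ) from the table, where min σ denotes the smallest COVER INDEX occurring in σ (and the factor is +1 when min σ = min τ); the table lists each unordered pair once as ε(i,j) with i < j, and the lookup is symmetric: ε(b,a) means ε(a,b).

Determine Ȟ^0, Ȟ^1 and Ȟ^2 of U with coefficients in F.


nerve simplices:
  V12={q1} V13={q3} V23={q4}
C dims 3,3; δ0: rk 3, SNF 1^2·2
degree 0: 3−3−0 = 0 → Ȟ^0 ≅ 0
degree 1: 3−0−3 = 0 plus torsion [2] → Ȟ^1 ≅ Z/2
degree 2: 0−0−0 = 0 → Ȟ^2 ≅ 0

Ȟ^0 ≅ 0; Ȟ^1 ≅ Z/2; Ȟ^2 ≅ 0


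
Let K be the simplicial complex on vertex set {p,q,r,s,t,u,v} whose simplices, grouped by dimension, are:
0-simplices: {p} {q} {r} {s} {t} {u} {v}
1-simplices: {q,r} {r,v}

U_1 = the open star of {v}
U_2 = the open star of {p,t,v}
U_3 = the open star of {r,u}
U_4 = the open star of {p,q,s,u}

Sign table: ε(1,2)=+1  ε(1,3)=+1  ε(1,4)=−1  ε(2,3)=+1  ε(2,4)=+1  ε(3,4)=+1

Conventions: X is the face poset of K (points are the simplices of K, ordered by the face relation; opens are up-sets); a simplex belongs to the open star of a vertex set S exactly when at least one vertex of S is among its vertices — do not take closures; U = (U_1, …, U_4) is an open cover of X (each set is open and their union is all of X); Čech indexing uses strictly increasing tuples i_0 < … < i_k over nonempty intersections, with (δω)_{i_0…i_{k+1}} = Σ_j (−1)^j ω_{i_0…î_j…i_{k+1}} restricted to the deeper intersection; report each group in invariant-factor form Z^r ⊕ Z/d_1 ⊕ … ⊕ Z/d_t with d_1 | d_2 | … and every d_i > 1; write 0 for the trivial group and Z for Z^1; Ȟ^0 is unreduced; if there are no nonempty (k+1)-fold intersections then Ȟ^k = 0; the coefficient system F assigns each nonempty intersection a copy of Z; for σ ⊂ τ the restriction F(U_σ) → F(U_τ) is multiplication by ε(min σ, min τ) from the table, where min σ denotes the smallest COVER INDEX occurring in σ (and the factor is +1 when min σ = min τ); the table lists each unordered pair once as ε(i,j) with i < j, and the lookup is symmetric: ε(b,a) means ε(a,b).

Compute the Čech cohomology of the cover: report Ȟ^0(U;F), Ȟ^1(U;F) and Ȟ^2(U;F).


nerve simplices:
  U1={{v},{r,v}} U2={{p},{t},{v},{r,v}} U3={{r},{u},{q,r},{r,v}} U4={{p},{q},{s},{u},{q,r}}
  U12={{v},{r,v}} U13={{r,v}} U23={{r,v}} U24={{p}} U34={{u},{q,r}}
  U123={{r,v}}
C dims 4,5,1; δ0: rk 3, SNF 1^3; δ1: rk 1, SNF 1^1
degree 0: 4−3−0 = 1 → Ȟ^0 ≅ Z
degree 1: 5−1−3 = 1 → Ȟ^1 ≅ Z
degree 2: 1−0−1 = 0 → Ȟ^2 ≅ 0

Ȟ^0(U;F) ≅ Z, Ȟ^1(U;F) ≅ Z, Ȟ^2(U;F) ≅ 0


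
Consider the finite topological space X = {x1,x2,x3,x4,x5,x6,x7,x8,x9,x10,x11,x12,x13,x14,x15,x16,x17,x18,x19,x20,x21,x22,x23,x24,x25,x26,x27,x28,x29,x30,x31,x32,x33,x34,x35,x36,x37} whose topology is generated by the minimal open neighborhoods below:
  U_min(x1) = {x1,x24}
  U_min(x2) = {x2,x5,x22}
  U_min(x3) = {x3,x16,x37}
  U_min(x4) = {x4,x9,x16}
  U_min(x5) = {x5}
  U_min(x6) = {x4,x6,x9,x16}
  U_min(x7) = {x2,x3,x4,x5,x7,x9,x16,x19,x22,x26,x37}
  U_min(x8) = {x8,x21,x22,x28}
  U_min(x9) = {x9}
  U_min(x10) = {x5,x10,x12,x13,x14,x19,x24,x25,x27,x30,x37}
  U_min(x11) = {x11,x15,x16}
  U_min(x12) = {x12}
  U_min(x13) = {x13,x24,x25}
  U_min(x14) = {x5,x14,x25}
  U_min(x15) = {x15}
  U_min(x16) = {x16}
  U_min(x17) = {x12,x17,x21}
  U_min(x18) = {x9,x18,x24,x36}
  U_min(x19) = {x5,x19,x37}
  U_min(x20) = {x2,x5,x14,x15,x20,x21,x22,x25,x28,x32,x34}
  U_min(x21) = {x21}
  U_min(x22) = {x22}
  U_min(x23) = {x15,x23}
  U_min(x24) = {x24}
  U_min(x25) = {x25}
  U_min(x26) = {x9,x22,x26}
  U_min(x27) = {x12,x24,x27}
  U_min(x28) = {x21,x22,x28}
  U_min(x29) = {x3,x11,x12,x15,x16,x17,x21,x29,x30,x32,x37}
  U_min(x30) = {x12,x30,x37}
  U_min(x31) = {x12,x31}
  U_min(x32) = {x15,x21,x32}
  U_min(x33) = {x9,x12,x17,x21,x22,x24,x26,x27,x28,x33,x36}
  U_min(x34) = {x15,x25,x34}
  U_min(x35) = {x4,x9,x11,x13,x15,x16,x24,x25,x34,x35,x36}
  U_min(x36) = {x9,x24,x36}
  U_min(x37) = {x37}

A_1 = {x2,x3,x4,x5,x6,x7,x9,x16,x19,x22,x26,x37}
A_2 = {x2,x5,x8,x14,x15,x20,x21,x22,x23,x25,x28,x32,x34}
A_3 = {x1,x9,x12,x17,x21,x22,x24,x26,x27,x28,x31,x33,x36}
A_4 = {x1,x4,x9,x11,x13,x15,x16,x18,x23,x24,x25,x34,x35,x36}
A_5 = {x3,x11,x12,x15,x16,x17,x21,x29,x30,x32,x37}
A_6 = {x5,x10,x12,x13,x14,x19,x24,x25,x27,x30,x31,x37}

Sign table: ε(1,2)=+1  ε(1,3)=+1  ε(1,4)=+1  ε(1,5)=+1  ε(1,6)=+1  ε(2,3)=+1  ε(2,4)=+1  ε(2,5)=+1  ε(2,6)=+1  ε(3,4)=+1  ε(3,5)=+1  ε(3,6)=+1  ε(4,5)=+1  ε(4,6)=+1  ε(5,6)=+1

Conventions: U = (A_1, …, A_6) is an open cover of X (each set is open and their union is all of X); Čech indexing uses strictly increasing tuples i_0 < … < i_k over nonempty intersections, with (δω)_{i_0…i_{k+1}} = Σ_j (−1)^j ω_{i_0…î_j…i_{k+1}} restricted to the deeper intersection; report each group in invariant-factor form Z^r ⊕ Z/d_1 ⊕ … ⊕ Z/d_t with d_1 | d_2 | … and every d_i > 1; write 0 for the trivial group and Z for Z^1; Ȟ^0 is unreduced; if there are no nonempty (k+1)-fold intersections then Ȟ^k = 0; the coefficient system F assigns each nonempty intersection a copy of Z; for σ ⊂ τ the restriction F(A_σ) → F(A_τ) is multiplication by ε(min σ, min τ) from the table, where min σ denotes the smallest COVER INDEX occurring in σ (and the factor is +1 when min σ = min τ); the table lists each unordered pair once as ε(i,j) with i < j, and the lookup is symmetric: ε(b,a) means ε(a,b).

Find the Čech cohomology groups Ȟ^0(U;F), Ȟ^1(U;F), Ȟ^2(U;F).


nerve of the cover:
  A12={x2,x5,x22} A13={x9,x22,x26} A14={x4,x9,x16} A15={x3,x16,x37} A16={x5,x19,x37} A23={x21,x22,x28} A24={x15,x23,x25,x34} A25={x15,x21,x32} A26={x5,x14,x25} A34={x1,x9,x24,x36} A35={x12,x17,x21} A36={x12,x24,x27,x31} A45={x11,x15,x16} A46={x13,x24,x25} A56={x12,x30,x37}
  A123={x22} A126={x5} A134={x9} A145={x16} A156={x37} A235={x21} A245={x15} A246={x25} A346={x24} A356={x12}
C dims 6,15,10; δ0: rk 5, SNF 1^5; δ1: rk 10, SNF 1^9·2
Ȟ^0 = (6 − 5) − 0 = 1, so Ȟ^0 ≅ Z
Ȟ^1 = (15 − 10) − 5 = 0, so Ȟ^1 ≅ 0
Ȟ^2 = (10 − 0) − 10 = 0 plus torsion [2], so Ȟ^2 ≅ Z/2

Ȟ^0(U;F) ≅ Z, Ȟ^1(U;F) ≅ 0, Ȟ^2(U;F) ≅ Z/2


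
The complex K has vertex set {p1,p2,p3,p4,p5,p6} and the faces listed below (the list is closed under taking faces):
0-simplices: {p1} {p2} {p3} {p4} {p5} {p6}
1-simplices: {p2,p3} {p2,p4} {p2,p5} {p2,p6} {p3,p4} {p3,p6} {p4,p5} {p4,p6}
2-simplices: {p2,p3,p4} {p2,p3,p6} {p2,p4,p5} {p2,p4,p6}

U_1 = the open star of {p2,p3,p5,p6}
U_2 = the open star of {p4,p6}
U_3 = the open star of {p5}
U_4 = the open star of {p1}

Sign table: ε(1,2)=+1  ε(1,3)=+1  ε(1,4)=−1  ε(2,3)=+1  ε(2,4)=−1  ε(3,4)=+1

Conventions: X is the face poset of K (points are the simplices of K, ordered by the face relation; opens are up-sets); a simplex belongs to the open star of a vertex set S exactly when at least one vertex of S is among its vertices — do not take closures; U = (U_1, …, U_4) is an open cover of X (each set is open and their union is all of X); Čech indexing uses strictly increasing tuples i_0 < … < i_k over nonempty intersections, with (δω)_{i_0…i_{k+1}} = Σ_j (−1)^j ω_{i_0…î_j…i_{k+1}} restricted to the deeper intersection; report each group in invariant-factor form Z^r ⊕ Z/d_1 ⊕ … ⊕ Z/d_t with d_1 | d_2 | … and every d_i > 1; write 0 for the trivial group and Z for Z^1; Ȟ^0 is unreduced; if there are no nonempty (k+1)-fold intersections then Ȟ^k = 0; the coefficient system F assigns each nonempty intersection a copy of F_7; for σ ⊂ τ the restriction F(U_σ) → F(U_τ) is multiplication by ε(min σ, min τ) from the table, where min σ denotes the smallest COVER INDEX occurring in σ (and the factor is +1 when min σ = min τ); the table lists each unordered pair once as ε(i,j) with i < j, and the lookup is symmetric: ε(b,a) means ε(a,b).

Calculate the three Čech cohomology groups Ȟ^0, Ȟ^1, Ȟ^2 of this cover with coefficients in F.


nonempty intersections:
  U1={{p2},{p3},{p5},{p6},{p2,p3},{p2,p4},{p2,p5},{p2,p6},{p3,p4},{p3,p6},{p4,p5},{p4,p6},{p2,p3,p4},{p2,p3,p6},{p2,p4,p5},{p2,p4,p6}} U2={{p4},{p6},{p2,p4},{p2,p6},{p3,p4},{p3,p6},{p4,p5},{p4,p6},{p2,p3,p4},{p2,p3,p6},{p2,p4,p5},{p2,p4,p6}} U3={{p5},{p2,p5},{p4,p5},{p2,p4,p5}} U4={{p1}}
  U12={{p6},{p2,p4},{p2,p6},{p3,p4},{p3,p6},{p4,p5},{p4,p6},{p2,p3,p4},{p2,p3,p6},{p2,p4,p5},{p2,p4,p6}} U13={{p5},{p2,p5},{p4,p5},{p2,p4,p5}} U23={{p4,p5},{p2,p4,p5}}
  U123={{p4,p5},{p2,p4,p5}}
C dims 4,3,1; δ0: rk_F7 2; δ1: rk_F7 1
Ȟ^0: (4−2)−0=2 ⇒ Z/7 ⊕ Z/7
Ȟ^1: (3−1)−2=0 ⇒ 0
Ȟ^2: (1−0)−1=0 ⇒ 0

Ȟ^0(U;F) ≅ Z/7 ⊕ Z/7, Ȟ^1(U;F) ≅ 0 and Ȟ^2(U;F) ≅ 0


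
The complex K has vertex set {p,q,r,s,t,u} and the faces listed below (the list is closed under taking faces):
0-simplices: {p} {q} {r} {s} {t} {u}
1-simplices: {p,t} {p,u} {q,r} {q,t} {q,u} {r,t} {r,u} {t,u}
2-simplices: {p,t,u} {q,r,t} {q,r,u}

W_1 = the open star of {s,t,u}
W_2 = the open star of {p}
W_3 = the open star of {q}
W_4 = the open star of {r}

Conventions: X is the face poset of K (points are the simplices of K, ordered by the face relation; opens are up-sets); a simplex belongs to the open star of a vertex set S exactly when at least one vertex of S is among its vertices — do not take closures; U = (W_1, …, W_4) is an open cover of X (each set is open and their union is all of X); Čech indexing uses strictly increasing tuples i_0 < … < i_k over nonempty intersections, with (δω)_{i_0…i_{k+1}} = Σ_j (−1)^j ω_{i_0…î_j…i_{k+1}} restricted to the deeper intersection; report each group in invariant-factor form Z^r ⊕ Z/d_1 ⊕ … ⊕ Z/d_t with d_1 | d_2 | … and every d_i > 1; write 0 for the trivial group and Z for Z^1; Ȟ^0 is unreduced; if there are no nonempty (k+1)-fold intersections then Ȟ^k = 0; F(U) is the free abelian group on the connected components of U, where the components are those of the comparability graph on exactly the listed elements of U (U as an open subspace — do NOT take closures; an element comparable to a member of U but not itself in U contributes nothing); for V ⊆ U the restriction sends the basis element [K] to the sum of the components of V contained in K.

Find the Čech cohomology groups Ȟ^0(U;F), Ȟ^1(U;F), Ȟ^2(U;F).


nerve of the cover:
  W1={{s},{t},{u},{p,t},{p,u},{q,t},{q,u},{r,t},{r,u},{t,u},{p,t,u},{q,r,t},{q,r,u}} W2={{p},{p,t},{p,u},{p,t,u}} W3={{q},{q,r},{q,t},{q,u},{q,r,t},{q,r,u}} W4={{r},{q,r},{r,t},{r,u},{q,r,t},{q,r,u}}
  W12={{p,t},{p,u},{p,t,u}} W13={{q,t},{q,u},{q,r,t},{q,r,u}} W14={{r,t},{r,u},{q,r,t},{q,r,u}} W34={{q,r},{q,r,t},{q,r,u}}
  W134={{q,r,t},{q,r,u}}
components per intersection:
  W1: {{s}} {{t},{u},{p,t},{p,u},{q,t},{q,u},{r,t},{r,u},{t,u},{p,t,u},{q,r,t},{q,r,u}}
  W2: {{p},{p,t},{p,u},{p,t,u}}
  W3: {{q},{q,r},{q,t},{q,u},{q,r,t},{q,r,u}}
  W4: {{r},{q,r},{r,t},{r,u},{q,r,t},{q,r,u}}
  W12: {{p,t},{p,u},{p,t,u}}
  W13: {{q,t},{q,r,t}} {{q,u},{q,r,u}}
  W14: {{r,t},{q,r,t}} {{r,u},{q,r,u}}
  W34: {{q,r},{q,r,t},{q,r,u}}
  W134: {{q,r,t}} {{q,r,u}}
C dims 5,6,2; δ0: rk 3, SNF 1^3; δ1: rk 2, SNF 1^2
Ȟ^0 = (5 − 3) − 0 = 2, so Ȟ^0 ≅ Z^2
Ȟ^1 = (6 − 2) − 3 = 1, so Ȟ^1 ≅ Z
Ȟ^2 = (2 − 0) − 2 = 0, so Ȟ^2 ≅ 0

Ȟ^0(U;F) ≅ Z^2,  Ȟ^1(U;F) ≅ Z,  Ȟ^2(U;F) ≅ 0


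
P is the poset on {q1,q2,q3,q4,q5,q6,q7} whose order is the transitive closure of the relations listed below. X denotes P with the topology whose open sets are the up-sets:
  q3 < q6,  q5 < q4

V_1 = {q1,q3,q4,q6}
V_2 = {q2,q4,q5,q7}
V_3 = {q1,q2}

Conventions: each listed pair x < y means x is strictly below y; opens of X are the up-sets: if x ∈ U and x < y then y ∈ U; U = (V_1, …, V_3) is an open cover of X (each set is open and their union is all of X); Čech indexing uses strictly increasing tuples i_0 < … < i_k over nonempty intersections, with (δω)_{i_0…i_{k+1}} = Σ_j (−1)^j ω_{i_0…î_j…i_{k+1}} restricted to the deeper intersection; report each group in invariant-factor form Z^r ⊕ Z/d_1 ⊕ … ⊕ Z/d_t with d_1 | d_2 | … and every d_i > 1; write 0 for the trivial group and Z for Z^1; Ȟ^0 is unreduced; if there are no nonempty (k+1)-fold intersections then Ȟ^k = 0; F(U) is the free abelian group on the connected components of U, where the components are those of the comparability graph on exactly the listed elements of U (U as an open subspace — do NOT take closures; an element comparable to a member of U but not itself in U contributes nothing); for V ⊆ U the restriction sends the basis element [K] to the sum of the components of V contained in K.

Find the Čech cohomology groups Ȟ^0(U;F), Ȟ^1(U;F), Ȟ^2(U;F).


cover nerve:
  V12={q4} V13={q1} V23={q2}
components per intersection:
  V1: {q1} {q3,q6} {q4}
  V2: {q2} {q4,q5} {q7}
  V3: {q1} {q2}
  V12: {q4}
  V13: {q1}
  V23: {q2}
C dims 8,3; δ0: rk 3, SNF 1^3
Ȟ^0: (8−3)−0=5 ⇒ Z^5
Ȟ^1: (3−0)−3=0 ⇒ 0
Ȟ^2: (0−0)−0=0 ⇒ 0

Ȟ^0 ≅ Z^5, Ȟ^1 ≅ 0 and Ȟ^2 ≅ 0


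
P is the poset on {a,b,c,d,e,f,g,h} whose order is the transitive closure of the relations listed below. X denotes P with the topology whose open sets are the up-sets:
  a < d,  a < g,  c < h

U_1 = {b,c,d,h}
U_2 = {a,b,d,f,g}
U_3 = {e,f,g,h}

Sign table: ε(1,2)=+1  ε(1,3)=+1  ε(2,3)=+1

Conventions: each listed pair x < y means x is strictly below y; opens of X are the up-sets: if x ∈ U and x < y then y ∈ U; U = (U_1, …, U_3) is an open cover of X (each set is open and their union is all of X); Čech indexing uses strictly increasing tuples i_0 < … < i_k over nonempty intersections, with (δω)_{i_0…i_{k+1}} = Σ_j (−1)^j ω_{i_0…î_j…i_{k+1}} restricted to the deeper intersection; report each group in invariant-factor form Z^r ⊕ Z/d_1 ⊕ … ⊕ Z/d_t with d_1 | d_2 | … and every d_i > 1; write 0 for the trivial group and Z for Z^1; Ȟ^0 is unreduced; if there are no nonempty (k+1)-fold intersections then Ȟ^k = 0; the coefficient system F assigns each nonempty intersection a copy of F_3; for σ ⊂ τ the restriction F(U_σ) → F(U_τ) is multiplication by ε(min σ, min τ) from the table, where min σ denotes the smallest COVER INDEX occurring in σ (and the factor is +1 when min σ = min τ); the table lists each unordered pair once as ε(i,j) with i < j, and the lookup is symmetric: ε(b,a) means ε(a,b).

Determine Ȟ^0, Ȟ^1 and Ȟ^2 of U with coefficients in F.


nonempty overlaps:
  U12={b,d} U13={h} U23={f,g}
C dims 3,3; δ0: rk_F3 2
degree 0: 3−2−0 = 1 → Ȟ^0 ≅ Z/3
degree 1: 3−0−2 = 1 → Ȟ^1 ≅ Z/3
degree 2: 0−0−0 = 0 → Ȟ^2 ≅ 0

Ȟ^0 = Z/3, Ȟ^1 = Z/3 and Ȟ^2 = 0


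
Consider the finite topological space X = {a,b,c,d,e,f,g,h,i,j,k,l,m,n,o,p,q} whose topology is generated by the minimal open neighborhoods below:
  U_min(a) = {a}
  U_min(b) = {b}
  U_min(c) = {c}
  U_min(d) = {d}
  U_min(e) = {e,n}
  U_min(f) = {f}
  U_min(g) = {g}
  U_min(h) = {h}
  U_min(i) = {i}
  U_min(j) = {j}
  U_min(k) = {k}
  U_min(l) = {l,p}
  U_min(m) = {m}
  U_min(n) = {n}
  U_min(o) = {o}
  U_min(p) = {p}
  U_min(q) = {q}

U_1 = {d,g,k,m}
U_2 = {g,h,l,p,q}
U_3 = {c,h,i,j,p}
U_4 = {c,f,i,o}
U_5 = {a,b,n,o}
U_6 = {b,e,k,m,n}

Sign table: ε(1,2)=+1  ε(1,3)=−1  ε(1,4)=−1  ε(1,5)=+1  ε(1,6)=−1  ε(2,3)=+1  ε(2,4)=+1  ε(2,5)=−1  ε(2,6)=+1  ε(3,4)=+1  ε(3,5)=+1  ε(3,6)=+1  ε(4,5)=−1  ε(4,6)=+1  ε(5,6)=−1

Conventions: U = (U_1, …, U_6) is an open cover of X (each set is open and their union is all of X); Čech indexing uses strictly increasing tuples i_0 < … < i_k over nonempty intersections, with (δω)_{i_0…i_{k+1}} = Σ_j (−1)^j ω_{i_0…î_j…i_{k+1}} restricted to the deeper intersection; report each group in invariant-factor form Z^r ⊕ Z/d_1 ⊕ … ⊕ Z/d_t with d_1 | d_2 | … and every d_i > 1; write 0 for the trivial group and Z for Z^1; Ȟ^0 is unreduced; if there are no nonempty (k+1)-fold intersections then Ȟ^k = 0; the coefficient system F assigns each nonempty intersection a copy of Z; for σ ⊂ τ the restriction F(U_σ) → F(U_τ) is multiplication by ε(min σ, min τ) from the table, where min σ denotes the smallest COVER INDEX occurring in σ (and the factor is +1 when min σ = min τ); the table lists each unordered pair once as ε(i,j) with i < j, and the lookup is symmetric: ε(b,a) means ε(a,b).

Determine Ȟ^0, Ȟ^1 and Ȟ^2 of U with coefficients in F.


nerve simplices:
  U12={g} U16={k,m} U23={h,p} U34={c,i} U45={o} U56={b,n}
C dims 6,6; δ0: rk 6, SNF 1^5·2
degree 0: 6−6−0 = 0 → Ȟ^0 ≅ 0
degree 1: 6−0−6 = 0 plus torsion [2] → Ȟ^1 ≅ Z/2
degree 2: 0−0−0 = 0 → Ȟ^2 ≅ 0

Ȟ^0 = 0,  Ȟ^1 = Z/2,  Ȟ^2 = 0


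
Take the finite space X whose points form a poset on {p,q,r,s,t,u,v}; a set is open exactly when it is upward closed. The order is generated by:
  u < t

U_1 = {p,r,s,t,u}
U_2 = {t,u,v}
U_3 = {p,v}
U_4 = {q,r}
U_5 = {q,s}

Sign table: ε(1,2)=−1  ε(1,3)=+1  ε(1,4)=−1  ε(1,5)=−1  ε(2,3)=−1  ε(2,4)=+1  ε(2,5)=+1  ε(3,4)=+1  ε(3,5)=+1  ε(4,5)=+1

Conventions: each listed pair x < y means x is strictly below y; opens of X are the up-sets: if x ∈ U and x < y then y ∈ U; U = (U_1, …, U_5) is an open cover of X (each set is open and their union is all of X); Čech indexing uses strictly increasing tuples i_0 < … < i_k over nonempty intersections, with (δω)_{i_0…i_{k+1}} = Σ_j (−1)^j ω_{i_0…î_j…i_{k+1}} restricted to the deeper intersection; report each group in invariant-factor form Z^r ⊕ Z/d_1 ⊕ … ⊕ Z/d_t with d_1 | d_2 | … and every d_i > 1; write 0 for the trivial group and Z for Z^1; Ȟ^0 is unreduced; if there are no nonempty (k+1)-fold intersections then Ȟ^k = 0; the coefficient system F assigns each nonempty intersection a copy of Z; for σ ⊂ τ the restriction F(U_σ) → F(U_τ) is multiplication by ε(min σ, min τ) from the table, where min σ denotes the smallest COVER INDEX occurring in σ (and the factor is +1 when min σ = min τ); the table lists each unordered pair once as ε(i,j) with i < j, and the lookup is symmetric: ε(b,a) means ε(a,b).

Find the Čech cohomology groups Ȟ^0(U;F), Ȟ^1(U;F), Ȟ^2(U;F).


Ȟ^0 = Z, Ȟ^1 = Z^2 and Ȟ^2 = 0

cover nerve:
  U12={t,u} U13={p} U14={r} U15={s} U23={v} U45={q}
C dims 5,6; δ0: rk 4, SNF 1^4
Ȟ^0: (5−4)−0=1 ⇒ Z
Ȟ^1: (6−0)−4=2 ⇒ Z^2
Ȟ^2: (0−0)−0=0 ⇒ 0


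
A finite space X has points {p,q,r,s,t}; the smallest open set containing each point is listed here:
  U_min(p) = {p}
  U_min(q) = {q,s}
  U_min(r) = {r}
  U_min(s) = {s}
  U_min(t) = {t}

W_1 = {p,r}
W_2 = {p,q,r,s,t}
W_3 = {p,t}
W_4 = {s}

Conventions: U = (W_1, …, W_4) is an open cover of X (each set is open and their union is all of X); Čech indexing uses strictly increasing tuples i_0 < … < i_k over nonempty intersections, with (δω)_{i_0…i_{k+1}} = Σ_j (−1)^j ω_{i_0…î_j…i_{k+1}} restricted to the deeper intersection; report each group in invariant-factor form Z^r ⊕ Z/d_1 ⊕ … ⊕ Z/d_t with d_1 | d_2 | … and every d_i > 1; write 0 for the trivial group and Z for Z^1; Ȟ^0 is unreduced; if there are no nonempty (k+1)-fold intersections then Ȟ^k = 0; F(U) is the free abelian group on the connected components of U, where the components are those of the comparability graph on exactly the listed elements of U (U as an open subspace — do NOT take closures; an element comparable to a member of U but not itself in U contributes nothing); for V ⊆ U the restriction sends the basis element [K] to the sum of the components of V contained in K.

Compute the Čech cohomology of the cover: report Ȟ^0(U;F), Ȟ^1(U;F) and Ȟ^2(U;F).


Ȟ^0 ≅ Z^4, Ȟ^1 ≅ 0 and Ȟ^2 ≅ 0

nonempty overlaps:
  W12={p,r} W13={p} W23={p,t} W24={s}
  W123={p}
components per intersection:
  W1: {p} {r}
  W2: {p} {q,s} {r} {t}
  W3: {p} {t}
  W4: {s}
  W12: {p} {r}
  W13: {p}
  W23: {p} {t}
  W24: {s}
  W123: {p}
C dims 9,6,1; δ0: rk 5, SNF 1^5; δ1: rk 1, SNF 1^1
degree 0: 9−5−0 = 4 → Ȟ^0 ≅ Z^4
degree 1: 6−1−5 = 0 → Ȟ^1 ≅ 0
degree 2: 1−0−1 = 0 → Ȟ^2 ≅ 0


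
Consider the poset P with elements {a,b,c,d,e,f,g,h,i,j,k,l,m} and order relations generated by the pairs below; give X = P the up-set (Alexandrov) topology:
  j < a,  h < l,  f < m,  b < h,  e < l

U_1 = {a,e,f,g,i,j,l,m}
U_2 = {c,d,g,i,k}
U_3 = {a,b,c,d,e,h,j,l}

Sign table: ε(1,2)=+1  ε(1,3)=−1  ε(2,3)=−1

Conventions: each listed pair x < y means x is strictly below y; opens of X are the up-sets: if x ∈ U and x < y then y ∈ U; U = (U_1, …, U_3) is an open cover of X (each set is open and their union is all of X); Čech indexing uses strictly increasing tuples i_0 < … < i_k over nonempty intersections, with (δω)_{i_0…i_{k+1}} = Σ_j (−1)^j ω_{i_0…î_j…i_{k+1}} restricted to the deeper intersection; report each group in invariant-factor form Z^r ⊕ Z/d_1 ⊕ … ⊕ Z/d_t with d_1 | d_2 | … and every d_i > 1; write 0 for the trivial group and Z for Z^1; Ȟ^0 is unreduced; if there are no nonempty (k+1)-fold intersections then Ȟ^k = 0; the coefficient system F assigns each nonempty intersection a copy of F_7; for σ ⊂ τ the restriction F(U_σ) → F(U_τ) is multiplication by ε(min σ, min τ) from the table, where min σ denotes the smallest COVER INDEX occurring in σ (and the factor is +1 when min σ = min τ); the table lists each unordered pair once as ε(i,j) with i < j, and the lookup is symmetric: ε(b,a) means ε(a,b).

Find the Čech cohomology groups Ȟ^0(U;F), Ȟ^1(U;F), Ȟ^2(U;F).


nonempty overlaps:
  U12={g,i} U13={a,e,j,l} U23={c,d}
C dims 3,3; δ0: rk_F7 2
degree 0: 3−2−0 = 1 → Ȟ^0 ≅ Z/7
degree 1: 3−0−2 = 1 → Ȟ^1 ≅ Z/7
degree 2: 0−0−0 = 0 → Ȟ^2 ≅ 0

Ȟ^0 ≅ Z/7, Ȟ^1 ≅ Z/7 and Ȟ^2 ≅ 0


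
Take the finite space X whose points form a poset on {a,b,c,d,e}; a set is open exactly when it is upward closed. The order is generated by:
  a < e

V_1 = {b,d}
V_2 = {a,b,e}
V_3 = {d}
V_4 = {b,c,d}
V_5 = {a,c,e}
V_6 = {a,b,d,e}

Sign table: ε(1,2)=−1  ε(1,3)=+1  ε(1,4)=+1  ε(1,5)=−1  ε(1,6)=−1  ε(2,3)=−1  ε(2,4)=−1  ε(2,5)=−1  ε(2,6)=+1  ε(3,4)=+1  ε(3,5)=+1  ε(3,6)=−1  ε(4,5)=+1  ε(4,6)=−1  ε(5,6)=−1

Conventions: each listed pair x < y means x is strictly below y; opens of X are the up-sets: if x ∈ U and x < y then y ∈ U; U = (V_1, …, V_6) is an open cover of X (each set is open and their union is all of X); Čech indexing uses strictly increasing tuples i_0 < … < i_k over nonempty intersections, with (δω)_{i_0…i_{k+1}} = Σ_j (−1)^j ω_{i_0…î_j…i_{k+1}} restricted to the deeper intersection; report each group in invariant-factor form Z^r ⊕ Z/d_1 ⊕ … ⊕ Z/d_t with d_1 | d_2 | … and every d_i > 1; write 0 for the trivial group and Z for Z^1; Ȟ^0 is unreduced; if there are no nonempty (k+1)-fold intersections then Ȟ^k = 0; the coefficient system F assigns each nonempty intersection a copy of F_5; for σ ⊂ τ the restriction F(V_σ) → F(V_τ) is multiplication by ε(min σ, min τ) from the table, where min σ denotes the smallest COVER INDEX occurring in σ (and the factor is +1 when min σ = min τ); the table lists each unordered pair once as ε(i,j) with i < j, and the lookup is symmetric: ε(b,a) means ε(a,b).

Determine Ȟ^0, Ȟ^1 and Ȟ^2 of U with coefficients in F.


Ȟ^0 = Z/5, Ȟ^1 = Z/5, Ȟ^2 = 0

nerve of the cover:
  V12={b} V13={d} V14={b,d} V16={b,d} V24={b} V25={a,e} V26={a,b,e} V34={d} V36={d} V45={c} V46={b,d} V56={a,e}
  V124={b} V126={b} V134={d} V136={d} V146={b,d} V246={b} V256={a,e} V346={d}
  V1246={b} V1346={d}
C dims 6,12,8,2; δ0: rk_F5 5; δ1: rk_F5 6; δ2: rk_F5 2
Ȟ^0 = (6 − 5) − 0 = 1, so Ȟ^0 ≅ Z/5
Ȟ^1 = (12 − 6) − 5 = 1, so Ȟ^1 ≅ Z/5
Ȟ^2 = (8 − 2) − 6 = 0, so Ȟ^2 ≅ 0


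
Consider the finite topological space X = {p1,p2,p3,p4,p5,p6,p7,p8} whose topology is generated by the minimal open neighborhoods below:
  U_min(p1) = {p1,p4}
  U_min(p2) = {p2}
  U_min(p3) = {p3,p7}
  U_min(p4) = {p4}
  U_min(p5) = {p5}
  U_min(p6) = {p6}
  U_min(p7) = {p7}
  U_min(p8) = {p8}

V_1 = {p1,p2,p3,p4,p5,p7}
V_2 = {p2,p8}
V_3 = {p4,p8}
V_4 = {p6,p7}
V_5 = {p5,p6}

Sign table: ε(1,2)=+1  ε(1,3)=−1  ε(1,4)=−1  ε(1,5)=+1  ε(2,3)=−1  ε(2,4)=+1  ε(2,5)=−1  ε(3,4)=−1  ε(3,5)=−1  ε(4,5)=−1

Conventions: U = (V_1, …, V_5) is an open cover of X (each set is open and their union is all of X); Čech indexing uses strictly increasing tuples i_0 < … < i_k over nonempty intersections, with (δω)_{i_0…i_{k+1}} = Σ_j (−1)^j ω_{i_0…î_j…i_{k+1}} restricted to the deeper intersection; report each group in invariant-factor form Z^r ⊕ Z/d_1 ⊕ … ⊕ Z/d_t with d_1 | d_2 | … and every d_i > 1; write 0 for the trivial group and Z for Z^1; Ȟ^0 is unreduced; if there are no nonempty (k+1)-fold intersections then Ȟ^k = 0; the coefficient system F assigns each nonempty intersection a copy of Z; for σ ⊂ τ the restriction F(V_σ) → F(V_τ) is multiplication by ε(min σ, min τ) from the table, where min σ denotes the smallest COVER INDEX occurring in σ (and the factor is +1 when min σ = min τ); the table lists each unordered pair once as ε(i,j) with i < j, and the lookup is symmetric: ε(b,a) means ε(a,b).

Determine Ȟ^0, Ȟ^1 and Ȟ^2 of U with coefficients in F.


cover nerve:
  V12={p2} V13={p4} V14={p7} V15={p5} V23={p8} V45={p6}
C dims 5,6; δ0: rk 4, SNF 1^4
Ȟ^0: (5−4)−0=1 ⇒ Z
Ȟ^1: (6−0)−4=2 ⇒ Z^2
Ȟ^2: (0−0)−0=0 ⇒ 0

Ȟ^0(U;F) ≅ Z, Ȟ^1(U;F) ≅ Z^2 and Ȟ^2(U;F) ≅ 0


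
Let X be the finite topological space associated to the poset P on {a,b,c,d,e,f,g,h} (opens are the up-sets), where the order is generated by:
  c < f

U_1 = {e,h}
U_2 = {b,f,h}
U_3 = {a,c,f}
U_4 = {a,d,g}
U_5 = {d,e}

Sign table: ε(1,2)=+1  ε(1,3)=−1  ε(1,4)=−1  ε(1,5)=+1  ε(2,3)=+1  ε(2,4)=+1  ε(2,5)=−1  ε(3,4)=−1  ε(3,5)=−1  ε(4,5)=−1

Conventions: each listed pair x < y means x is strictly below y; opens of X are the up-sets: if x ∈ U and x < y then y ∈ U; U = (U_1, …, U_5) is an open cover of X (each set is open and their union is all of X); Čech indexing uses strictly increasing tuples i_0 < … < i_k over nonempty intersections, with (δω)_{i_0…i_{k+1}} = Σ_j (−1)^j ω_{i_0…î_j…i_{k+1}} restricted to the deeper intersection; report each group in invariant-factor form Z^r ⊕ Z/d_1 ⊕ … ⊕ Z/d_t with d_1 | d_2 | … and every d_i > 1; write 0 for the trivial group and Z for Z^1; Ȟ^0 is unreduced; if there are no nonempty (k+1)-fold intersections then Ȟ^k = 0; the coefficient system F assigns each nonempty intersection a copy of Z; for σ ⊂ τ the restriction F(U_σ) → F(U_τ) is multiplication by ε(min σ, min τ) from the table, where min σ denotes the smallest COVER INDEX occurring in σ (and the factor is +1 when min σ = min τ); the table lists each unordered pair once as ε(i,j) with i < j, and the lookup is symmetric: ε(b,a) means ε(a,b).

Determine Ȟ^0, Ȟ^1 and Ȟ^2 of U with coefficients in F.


Ȟ^0 ≅ Z, Ȟ^1 ≅ Z and Ȟ^2 ≅ 0

cover nerve:
  U12={h} U15={e} U23={f} U34={a} U45={d}
C dims 5,5; δ0: rk 4, SNF 1^4
Ȟ^0: (5−4)−0=1 ⇒ Z
Ȟ^1: (5−0)−4=1 ⇒ Z
Ȟ^2: (0−0)−0=0 ⇒ 0


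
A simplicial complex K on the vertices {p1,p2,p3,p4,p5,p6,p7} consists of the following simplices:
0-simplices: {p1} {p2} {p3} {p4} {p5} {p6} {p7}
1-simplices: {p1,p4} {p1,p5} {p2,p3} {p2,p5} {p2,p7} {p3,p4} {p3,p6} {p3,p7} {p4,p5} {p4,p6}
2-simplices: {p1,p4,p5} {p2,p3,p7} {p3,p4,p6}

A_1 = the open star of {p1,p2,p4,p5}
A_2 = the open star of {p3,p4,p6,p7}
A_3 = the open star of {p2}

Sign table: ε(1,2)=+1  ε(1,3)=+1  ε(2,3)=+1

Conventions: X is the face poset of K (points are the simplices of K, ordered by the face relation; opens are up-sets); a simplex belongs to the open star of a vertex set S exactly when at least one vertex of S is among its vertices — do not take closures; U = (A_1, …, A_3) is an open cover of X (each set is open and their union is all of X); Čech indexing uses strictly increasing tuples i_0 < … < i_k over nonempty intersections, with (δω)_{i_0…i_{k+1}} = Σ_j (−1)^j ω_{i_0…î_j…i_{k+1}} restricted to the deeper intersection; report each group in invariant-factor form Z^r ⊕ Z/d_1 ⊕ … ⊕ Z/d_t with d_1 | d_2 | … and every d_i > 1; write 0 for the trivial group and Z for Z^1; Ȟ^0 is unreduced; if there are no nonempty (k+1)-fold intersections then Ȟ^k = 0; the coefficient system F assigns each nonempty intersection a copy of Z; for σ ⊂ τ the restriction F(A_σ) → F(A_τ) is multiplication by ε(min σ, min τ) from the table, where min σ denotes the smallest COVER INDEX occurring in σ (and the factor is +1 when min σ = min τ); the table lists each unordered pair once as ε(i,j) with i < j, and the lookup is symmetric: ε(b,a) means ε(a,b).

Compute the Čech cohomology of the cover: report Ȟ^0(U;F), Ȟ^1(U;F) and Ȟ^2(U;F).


nerve of the cover:
  A1={{p1},{p2},{p4},{p5},{p1,p4},{p1,p5},{p2,p3},{p2,p5},{p2,p7},{p3,p4},{p4,p5},{p4,p6},{p1,p4,p5},{p2,p3,p7},{p3,p4,p6}} A2={{p3},{p4},{p6},{p7},{p1,p4},{p2,p3},{p2,p7},{p3,p4},{p3,p6},{p3,p7},{p4,p5},{p4,p6},{p1,p4,p5},{p2,p3,p7},{p3,p4,p6}} A3={{p2},{p2,p3},{p2,p5},{p2,p7},{p2,p3,p7}}
  A12={{p4},{p1,p4},{p2,p3},{p2,p7},{p3,p4},{p4,p5},{p4,p6},{p1,p4,p5},{p2,p3,p7},{p3,p4,p6}} A13={{p2},{p2,p3},{p2,p5},{p2,p7},{p2,p3,p7}} A23={{p2,p3},{p2,p7},{p2,p3,p7}}
  A123={{p2,p3},{p2,p7},{p2,p3,p7}}
C dims 3,3,1; δ0: rk 2, SNF 1^2; δ1: rk 1, SNF 1^1
Ȟ^0 = (3 − 2) − 0 = 1, so Ȟ^0 ≅ Z
Ȟ^1 = (3 − 1) − 2 = 0, so Ȟ^1 ≅ 0
Ȟ^2 = (1 − 0) − 1 = 0, so Ȟ^2 ≅ 0

Ȟ^0(U;F) ≅ Z, Ȟ^1(U;F) ≅ 0 and Ȟ^2(U;F) ≅ 0


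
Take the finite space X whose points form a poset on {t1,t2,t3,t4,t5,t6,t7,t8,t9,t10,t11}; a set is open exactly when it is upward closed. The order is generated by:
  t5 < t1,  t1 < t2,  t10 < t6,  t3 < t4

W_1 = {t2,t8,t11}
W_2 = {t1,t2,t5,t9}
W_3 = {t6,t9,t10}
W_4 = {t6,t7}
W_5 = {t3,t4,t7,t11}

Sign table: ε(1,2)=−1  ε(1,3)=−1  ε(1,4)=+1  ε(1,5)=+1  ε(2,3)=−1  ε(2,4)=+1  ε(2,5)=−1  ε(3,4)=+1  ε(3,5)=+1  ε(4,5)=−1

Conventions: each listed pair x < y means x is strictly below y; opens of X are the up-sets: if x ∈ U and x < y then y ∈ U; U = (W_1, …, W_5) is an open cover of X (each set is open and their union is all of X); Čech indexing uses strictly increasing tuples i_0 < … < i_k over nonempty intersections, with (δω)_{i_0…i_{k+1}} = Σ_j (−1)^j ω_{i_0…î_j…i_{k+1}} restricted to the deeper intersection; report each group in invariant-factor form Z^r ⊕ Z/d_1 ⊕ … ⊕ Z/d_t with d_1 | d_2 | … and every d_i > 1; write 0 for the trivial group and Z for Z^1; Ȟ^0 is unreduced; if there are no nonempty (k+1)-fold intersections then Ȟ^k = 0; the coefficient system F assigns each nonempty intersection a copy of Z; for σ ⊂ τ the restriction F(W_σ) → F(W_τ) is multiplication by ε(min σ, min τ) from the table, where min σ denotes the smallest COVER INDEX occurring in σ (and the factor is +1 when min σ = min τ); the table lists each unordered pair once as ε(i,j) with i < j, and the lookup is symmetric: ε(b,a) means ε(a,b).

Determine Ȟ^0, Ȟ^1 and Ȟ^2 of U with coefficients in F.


Ȟ^0 = 0,  Ȟ^1 = Z/2,  Ȟ^2 = 0

cover nerve:
  W12={t2} W15={t11} W23={t9} W34={t6} W45={t7}
C dims 5,5; δ0: rk 5, SNF 1^4·2
Ȟ^0: (5−5)−0=0 ⇒ 0
Ȟ^1: (5−0)−5=0 plus torsion [2] ⇒ Z/2
Ȟ^2: (0−0)−0=0 ⇒ 0


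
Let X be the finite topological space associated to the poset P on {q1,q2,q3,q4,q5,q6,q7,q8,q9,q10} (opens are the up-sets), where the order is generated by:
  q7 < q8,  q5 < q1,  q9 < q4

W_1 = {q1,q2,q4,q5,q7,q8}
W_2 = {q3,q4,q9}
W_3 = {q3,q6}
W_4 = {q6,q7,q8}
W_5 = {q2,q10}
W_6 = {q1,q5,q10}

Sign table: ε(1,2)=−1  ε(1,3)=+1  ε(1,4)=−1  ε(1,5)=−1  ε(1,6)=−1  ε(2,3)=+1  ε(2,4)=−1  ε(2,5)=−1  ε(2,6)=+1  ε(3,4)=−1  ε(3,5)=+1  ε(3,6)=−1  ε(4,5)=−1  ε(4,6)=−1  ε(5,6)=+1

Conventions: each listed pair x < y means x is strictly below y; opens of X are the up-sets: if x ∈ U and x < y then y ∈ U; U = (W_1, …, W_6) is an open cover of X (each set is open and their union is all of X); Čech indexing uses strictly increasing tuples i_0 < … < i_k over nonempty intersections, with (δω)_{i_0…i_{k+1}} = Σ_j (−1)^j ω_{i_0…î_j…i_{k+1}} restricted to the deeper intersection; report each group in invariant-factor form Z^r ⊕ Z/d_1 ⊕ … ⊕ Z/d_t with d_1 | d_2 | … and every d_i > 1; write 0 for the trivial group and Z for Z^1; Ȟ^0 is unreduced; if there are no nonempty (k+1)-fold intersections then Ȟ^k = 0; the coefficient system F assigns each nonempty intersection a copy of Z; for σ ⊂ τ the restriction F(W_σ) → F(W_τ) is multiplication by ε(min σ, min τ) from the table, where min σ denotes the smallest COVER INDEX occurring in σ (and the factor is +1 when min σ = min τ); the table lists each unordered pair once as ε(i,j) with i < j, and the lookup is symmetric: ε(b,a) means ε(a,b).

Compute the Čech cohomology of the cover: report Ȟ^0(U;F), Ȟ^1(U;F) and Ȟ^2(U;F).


nerve simplices:
  W12={q4} W14={q7,q8} W15={q2} W16={q1,q5} W23={q3} W34={q6} W56={q10}
C dims 6,7; δ0: rk 6, SNF 1^5·2
degree 0: 6−6−0 = 0 → Ȟ^0 ≅ 0
degree 1: 7−0−6 = 1 plus torsion [2] → Ȟ^1 ≅ Z ⊕ Z/2
degree 2: 0−0−0 = 0 → Ȟ^2 ≅ 0

Ȟ^0 ≅ 0, Ȟ^1 ≅ Z ⊕ Z/2 and Ȟ^2 ≅ 0


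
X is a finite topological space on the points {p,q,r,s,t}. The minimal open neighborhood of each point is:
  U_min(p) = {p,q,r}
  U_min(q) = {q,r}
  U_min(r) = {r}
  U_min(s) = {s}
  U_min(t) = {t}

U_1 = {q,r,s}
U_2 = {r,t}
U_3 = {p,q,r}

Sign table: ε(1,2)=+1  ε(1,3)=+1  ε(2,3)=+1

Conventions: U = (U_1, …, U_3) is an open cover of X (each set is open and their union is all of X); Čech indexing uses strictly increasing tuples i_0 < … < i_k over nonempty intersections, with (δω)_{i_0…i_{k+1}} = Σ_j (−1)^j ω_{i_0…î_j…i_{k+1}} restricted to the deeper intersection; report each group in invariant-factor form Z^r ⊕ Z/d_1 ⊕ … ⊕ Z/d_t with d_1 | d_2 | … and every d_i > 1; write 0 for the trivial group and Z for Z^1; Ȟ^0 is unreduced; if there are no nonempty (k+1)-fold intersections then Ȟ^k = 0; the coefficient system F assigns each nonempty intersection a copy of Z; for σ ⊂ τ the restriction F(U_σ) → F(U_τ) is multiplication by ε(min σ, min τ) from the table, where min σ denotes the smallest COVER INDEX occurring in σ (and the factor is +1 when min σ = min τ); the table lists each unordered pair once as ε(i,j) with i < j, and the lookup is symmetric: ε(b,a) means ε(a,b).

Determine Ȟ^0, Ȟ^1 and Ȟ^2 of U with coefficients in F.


Ȟ^0 ≅ Z, Ȟ^1 ≅ 0 and Ȟ^2 ≅ 0

cover nerve:
  U12={r} U13={q,r} U23={r}
  U123={r}
C dims 3,3,1; δ0: rk 2, SNF 1^2; δ1: rk 1, SNF 1^1
Ȟ^0: (3−2)−0=1 ⇒ Z
Ȟ^1: (3−1)−2=0 ⇒ 0
Ȟ^2: (1−0)−1=0 ⇒ 0


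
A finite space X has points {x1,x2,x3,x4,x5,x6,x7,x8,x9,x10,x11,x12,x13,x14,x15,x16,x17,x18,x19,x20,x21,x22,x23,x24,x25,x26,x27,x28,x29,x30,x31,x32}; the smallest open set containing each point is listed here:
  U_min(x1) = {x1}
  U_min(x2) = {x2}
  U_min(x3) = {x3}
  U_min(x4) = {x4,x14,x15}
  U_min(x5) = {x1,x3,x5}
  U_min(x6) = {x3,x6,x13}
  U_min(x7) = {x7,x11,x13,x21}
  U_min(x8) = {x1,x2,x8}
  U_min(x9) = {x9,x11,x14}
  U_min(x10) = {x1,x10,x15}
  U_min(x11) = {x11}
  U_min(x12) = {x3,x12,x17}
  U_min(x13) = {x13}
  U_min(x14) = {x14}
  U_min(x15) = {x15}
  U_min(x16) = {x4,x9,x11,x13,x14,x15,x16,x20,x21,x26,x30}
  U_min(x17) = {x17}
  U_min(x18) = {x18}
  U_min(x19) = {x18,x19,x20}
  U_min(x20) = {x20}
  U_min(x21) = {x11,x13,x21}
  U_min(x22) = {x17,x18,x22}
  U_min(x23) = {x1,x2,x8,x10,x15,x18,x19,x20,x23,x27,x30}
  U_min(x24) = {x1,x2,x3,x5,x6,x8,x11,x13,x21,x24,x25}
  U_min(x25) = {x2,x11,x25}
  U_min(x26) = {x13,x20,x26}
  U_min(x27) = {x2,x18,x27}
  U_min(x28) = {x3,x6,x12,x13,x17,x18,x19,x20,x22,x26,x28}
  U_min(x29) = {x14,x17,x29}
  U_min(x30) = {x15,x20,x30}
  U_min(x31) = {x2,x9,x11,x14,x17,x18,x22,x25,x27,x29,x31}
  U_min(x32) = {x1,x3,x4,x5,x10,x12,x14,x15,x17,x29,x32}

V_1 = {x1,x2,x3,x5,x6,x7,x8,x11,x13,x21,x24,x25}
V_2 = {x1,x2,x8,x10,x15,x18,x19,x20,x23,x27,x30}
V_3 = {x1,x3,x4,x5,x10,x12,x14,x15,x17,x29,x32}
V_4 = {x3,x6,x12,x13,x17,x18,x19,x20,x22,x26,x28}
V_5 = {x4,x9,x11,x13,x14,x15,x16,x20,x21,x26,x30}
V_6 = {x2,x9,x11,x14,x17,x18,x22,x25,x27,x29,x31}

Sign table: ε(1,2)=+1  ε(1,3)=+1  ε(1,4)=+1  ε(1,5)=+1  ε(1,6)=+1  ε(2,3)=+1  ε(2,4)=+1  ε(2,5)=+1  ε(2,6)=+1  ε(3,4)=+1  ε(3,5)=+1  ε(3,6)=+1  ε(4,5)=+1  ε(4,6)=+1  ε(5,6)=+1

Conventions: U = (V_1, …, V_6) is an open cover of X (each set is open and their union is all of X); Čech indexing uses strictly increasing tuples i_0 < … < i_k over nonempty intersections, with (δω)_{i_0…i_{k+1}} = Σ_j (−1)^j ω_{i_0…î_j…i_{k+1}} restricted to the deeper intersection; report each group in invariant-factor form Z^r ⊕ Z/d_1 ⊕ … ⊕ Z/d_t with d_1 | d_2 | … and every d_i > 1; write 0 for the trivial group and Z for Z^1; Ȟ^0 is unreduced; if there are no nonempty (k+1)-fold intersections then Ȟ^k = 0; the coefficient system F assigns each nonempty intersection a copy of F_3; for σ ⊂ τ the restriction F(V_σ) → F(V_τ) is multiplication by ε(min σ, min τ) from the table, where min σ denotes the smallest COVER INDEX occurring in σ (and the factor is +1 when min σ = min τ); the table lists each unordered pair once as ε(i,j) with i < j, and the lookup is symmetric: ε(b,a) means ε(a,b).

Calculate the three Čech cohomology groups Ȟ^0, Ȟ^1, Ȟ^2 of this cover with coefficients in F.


nerve simplices:
  V12={x1,x2,x8} V13={x1,x3,x5} V14={x3,x6,x13} V15={x11,x13,x21} V16={x2,x11,x25} V23={x1,x10,x15} V24={x18,x19,x20} V25={x15,x20,x30} V26={x2,x18,x27} V34={x3,x12,x17} V35={x4,x14,x15} V36={x14,x17,x29} V45={x13,x20,x26} V46={x17,x18,x22} V56={x9,x11,x14}
  V123={x1} V126={x2} V134={x3} V145={x13} V156={x11} V235={x15} V245={x20} V246={x18} V346={x17} V356={x14}
C dims 6,15,10; δ0: rk_F3 5; δ1: rk_F3 10
degree 0: 6−5−0 = 1 → Ȟ^0 ≅ Z/3
degree 1: 15−10−5 = 0 → Ȟ^1 ≅ 0
degree 2: 10−0−10 = 0 → Ȟ^2 ≅ 0

Ȟ^0(U;F) ≅ Z/3; Ȟ^1(U;F) ≅ 0; Ȟ^2(U;F) ≅ 0


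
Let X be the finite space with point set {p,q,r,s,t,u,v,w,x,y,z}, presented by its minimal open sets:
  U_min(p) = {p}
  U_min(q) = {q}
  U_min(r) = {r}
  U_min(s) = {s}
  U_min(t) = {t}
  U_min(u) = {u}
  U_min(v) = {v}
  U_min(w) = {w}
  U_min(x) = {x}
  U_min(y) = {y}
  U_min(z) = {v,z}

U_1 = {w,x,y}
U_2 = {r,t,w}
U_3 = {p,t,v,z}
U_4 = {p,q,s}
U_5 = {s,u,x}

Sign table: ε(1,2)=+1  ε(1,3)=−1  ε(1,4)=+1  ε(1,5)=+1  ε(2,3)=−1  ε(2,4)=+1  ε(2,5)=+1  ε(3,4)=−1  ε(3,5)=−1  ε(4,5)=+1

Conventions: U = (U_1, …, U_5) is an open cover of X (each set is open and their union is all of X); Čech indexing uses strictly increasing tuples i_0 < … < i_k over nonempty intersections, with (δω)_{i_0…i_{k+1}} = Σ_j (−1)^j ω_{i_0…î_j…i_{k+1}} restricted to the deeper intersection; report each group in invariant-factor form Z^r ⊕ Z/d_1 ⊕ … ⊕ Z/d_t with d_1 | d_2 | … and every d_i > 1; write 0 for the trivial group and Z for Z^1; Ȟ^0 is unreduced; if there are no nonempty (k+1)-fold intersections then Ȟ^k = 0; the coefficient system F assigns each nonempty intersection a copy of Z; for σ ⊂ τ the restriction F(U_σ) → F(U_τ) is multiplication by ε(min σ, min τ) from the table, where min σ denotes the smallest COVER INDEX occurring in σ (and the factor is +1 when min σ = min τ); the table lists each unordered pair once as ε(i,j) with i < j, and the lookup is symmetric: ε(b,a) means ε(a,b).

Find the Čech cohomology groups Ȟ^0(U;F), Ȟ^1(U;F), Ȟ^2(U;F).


Ȟ^0 = Z, Ȟ^1 = Z and Ȟ^2 = 0

nonempty overlaps:
  U12={w} U15={x} U23={t} U34={p} U45={s}
C dims 5,5; δ0: rk 4, SNF 1^4
degree 0: 5−4−0 = 1 → Ȟ^0 ≅ Z
degree 1: 5−0−4 = 1 → Ȟ^1 ≅ Z
degree 2: 0−0−0 = 0 → Ȟ^2 ≅ 0
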